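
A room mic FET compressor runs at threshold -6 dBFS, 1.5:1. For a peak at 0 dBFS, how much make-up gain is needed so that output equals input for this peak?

Without make-up, output = threshold + overshoot/1.5 = -6 + 4 = -2 dBFS.
Gap to target: 2 dB.

2 dB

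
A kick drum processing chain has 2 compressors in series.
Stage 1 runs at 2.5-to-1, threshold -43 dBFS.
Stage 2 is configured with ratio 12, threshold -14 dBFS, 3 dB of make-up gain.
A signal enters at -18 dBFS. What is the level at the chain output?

Stage 1: overshoot 25 dB → 25/2.5 = 10 dB → -33 dBFS.
Stage 2: -33 dBFS ≤ -14 dBFS, so stage 2 doesn't engage; make-up brings it to -30 dBFS.

-30 dBFS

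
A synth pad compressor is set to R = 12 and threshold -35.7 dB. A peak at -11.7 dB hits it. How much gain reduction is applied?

-11.7 dB exceeds the threshold by 24 dB.
A 12:1 ratio leaves 2 dB of that excess.
GR = overshoot in − overshoot out = 24 − 2 = 22 dB.

22 dB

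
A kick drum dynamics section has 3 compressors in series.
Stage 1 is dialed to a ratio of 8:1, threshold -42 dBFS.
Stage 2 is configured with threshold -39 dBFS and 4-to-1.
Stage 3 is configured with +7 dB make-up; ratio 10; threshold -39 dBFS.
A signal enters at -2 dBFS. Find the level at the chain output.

Stage 1: 40 dB above -42 dBFS, reduced 8:1 to 5 dB above → -37 dBFS.
Stage 2: -37 dBFS is 2 dB over -39 dBFS; at 4:1 that becomes 0.5 dB over, giving -38.5 dBFS.
Stage 3: overshoot 0.5 dB → 0.5/10 = 0.05 dB → -38.95 dBFS; +7 dB make-up → -31.95 dBFS.

-31.95 dBFS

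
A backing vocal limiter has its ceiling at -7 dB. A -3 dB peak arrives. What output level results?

The limiter clamps the peak to its -7 dB ceiling.

-7 dB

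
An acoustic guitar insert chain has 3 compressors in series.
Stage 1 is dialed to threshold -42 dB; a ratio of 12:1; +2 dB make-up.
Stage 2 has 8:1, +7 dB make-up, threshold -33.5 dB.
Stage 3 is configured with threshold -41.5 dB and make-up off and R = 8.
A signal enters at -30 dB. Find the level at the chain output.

Stage 1: overshoot 12 dB → 12/12 = 1 dB → -41 dB; +2 dB make-up → -39 dB.
Stage 2: -39 dB ≤ -33.5 dB, so stage 2 doesn't engage; make-up brings it to -32 dB.
Stage 3: 9.5 dB above -41.5 dB, reduced 8:1 to 1.1875 dB above → -40.3125 dB.

-40.3125 dB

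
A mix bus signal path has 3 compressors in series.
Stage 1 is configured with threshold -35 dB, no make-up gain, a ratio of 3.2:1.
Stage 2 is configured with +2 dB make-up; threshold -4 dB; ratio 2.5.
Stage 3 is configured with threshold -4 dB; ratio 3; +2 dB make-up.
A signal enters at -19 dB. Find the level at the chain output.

Stage 1: -19 dB is 16 dB over -35 dB; at 3.2:1 that becomes 5 dB over, giving -30 dB.
Stage 2: -30 dB is at or below the -4 dB threshold — no compression; make-up brings it to -28 dB.
Stage 3: below threshold (-28 ≤ -4); passes unchanged; make-up brings it to -26 dB.

-26 dB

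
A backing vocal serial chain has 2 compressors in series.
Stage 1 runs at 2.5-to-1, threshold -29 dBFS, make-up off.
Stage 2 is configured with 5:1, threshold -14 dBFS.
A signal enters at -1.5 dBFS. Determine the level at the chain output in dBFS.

Stage 1: -1.5 dBFS is 27.5 dB over -29 dBFS; at 2.5:1 that becomes 11 dB over, giving -18 dBFS.
Stage 2: -18 dBFS ≤ -14 dBFS, so stage 2 doesn't engage; output -18 dBFS.

-18 dBFS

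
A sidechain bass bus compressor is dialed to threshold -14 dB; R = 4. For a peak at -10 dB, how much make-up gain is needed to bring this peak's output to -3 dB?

Without make-up, output = threshold + overshoot/4 = -14 + 1 = -13 dB.
Gap to target: 10 dB.

10 dB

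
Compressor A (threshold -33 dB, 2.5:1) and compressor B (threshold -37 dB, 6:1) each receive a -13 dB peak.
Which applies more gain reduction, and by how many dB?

B, by 8 dB

A: overshoot 20 dB → output overshoot 8 dB → GR 12 dB.
B: overshoot 24 dB → output overshoot 4 dB → GR 20 dB.
Difference: 8 dB in favour of B.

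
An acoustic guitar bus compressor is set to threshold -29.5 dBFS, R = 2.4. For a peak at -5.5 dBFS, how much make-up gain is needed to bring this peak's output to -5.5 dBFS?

Without make-up, output = threshold + overshoot/2.4 = -29.5 + 10 = -19.5 dBFS.
Gap to target: 14 dB.

14 dB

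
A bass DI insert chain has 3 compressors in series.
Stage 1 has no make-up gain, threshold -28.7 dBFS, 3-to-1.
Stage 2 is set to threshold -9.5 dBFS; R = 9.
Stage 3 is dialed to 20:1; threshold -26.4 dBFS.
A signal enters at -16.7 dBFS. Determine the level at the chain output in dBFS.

Stage 1: 12 dB above -28.7 dBFS, reduced 3:1 to 4 dB above → -24.7 dBFS.
Stage 2: -24.7 dBFS is at or below the -9.5 dBFS threshold — no compression; output -24.7 dBFS.
Stage 3: 1.7 dB above -26.4 dBFS, reduced 20:1 to 0.085 dB above → -26.315 dBFS.

-26.315 dBFS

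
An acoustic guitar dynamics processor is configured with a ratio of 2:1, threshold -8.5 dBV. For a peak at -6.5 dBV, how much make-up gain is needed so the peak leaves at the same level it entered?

Overshoot 2 dB → 2/2 = 1 dB after compression, so the compressed level is -8.5 + 1 = -7.5 dBV.
Make-up = target − compressed = -6.5 − (-7.5) = 1 dB.

1 dB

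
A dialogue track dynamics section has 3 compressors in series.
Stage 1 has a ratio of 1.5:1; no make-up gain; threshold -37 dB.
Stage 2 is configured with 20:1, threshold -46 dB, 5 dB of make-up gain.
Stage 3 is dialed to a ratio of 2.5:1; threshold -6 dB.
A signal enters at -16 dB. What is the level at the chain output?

-39.85 dB

Stage 1: 21 dB above -37 dB, reduced 1.5:1 to 14 dB above → -23 dB.
Stage 2: -23 dB is 23 dB over -46 dB; at 20:1 that becomes 1.15 dB over, giving -44.85 dB; +5 dB make-up → -39.85 dB.
Stage 3: -39.85 dB ≤ -6 dB, so stage 3 doesn't engage; output -39.85 dB.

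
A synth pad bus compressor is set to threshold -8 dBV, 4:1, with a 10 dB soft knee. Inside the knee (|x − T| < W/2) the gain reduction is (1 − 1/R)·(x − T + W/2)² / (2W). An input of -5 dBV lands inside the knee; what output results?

-7.4 dBV

x − T + W/2 = -5 − (-8) + 5 = 8.
GR = (1 − 1/4) × 8² / 20 = 0.75 × 64 / 20 = 2.4 dB.
Output = -5 − 2.4 = -7.4 dBV.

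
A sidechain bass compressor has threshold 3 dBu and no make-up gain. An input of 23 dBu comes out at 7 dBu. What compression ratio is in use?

Input overshoot = 23 − 3 = 20 dB; output overshoot = 7 − 3 = 4 dB.
Ratio = 20 / 4 = 5.

5:1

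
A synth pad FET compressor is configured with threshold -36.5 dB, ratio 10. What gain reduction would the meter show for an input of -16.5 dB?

The signal is 20 dB above threshold.
A 10:1 ratio leaves 2 dB of that excess.
GR = overshoot in − overshoot out = 20 − 2 = 18 dB.

18 dB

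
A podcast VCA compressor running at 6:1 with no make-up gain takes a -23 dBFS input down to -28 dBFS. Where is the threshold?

Gain reduction = -23 − (-28) = 5 dB; output overshoot = GR / (R − 1) = 5 / 5 = 1 dB.
Threshold = output − output overshoot = -28 − 1 = -29 dBFS.

-29 dBFS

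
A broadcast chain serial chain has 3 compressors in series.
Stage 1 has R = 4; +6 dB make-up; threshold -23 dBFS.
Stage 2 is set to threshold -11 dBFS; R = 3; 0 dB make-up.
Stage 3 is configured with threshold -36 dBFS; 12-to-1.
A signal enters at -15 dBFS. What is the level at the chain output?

-34.25 dBFS

Stage 1: 8 dB above -23 dBFS, reduced 4:1 to 2 dB above → -21 dBFS; +6 dB make-up → -15 dBFS.
Stage 2: -15 dBFS ≤ -11 dBFS, so stage 2 doesn't engage; output -15 dBFS.
Stage 3: -15 dBFS is 21 dB over -36 dBFS; at 12:1 that becomes 1.75 dB over, giving -34.25 dBFS.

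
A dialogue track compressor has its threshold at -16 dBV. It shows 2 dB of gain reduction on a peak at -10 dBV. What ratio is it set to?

1.5:1

Input overshoot = -10 − (-16) = 6 dB.
Output overshoot = 6 − 2 = 4 dB.
Ratio = input overshoot / output overshoot = 6 / 4 = 1.5.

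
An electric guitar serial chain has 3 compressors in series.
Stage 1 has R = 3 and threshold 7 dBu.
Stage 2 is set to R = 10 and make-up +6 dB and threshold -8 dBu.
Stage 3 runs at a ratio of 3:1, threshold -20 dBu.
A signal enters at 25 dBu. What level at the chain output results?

-13.3 dBu

Stage 1: overshoot 18 dB → 18/3 = 6 dB → 13 dBu.
Stage 2: 21 dB above -8 dBu, reduced 10:1 to 2.1 dB above → -5.9 dBu; +6 dB make-up → 0.1 dBu.
Stage 3: 0.1 dBu is 20.1 dB over -20 dBu; at 3:1 that becomes 6.7 dB over, giving -13.3 dBu.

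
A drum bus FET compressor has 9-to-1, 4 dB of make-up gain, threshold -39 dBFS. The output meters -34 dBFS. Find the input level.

Stripping the +4 dB make-up gives -38 dBFS at the gain stage.
The compressed level sits -38 − (-39) = 1 dB over threshold.
Undo the ratio: input overshoot = 1 × 9 = 9 dB, giving input = -30 dBFS.

-30 dBFS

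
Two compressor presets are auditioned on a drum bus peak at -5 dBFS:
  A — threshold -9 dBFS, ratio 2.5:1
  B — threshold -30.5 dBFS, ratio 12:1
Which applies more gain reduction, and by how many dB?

B, by 20.975 dB

A: overshoot 4 dB → output overshoot 1.6 dB → GR 2.4 dB.
B: overshoot 25.5 dB → output overshoot 2.125 dB → GR 23.375 dB.
Difference: 20.975 dB in favour of B.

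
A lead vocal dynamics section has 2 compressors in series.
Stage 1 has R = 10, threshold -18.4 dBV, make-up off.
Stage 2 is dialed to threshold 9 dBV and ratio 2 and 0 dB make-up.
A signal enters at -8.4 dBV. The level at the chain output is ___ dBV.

Stage 1: -8.4 dBV is 10 dB over -18.4 dBV; at 10:1 that becomes 1 dB over, giving -17.4 dBV.
Stage 2: -17.4 dBV ≤ 9 dBV, so stage 2 doesn't engage; output -17.4 dBV.

-17.4 dBV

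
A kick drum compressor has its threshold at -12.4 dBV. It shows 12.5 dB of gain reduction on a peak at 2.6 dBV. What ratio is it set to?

6:1

Input overshoot = 2.6 − (-12.4) = 15 dB.
Output overshoot = 15 − 12.5 = 2.5 dB.
Ratio = input overshoot / output overshoot = 15 / 2.5 = 6.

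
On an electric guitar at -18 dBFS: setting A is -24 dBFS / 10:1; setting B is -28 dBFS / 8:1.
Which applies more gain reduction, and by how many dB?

A: 6 dB over, compressed to 0.6 dB over, so 5.4 dB of GR.
B: 10 dB over, compressed to 1.25 dB over, so 8.75 dB of GR.
Difference: 3.35 dB in favour of B.

B, by 3.35 dB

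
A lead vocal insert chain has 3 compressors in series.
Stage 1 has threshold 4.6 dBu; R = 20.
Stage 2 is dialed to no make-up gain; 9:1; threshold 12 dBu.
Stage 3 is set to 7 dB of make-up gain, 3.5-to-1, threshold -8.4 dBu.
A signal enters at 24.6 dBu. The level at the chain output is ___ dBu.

2.6 dBu

Stage 1: 20 dB above 4.6 dBu, reduced 20:1 to 1 dB above → 5.6 dBu.
Stage 2: 5.6 dBu ≤ 12 dBu, so stage 2 doesn't engage; output 5.6 dBu.
Stage 3: 14 dB above -8.4 dBu, reduced 3.5:1 to 4 dB above → -4.4 dBu; +7 dB make-up → 2.6 dBu.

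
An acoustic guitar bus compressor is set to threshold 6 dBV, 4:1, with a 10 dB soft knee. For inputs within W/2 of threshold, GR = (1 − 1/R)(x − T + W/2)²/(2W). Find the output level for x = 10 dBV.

x − T + W/2 = 10 − 6 + 5 = 9.
GR = (1 − 1/4) × 9² / 20 = 0.75 × 81 / 20 = 3.0375 dB.
Output = 10 − 3.0375 = 6.9625 dBV.

6.9625 dBV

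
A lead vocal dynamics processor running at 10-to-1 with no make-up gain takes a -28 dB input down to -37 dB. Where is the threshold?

-38 dB

Gain reduction = -28 − (-37) = 9 dB; output overshoot = GR / (R − 1) = 9 / 9 = 1 dB.
Threshold = output − output overshoot = -37 − 1 = -38 dB.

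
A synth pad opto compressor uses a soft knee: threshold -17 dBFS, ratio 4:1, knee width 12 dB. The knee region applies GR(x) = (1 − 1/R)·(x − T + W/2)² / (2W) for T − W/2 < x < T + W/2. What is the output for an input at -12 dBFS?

-15.78125 dBFS

x − T + W/2 = -12 − (-17) + 6 = 11.
GR = (1 − 1/4) × 11² / 24 = 0.75 × 121 / 24 = 3.78125 dB.
Output = -12 − 3.78125 = -15.78125 dBFS.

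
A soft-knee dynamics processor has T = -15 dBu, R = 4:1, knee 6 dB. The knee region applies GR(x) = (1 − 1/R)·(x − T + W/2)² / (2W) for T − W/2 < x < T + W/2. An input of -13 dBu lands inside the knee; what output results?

x − T + W/2 = -13 − (-15) + 3 = 5.
GR = (1 − 1/4) × 5² / 12 = 0.75 × 25 / 12 = 1.5625 dB.
Output = -13 − 1.5625 = -14.5625 dBu.

-14.5625 dBu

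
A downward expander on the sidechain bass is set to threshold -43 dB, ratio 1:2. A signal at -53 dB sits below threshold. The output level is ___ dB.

-63 dB

Below threshold, a 1:2 expander applies gain = (2−1)×(T − x) of attenuation.
(2−1) × 10 = 10 dB, so output = -53 − 10 = -63 dB.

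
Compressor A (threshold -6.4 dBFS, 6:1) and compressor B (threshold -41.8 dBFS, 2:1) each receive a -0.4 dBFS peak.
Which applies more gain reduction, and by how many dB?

B, by 15.7 dB

A: overshoot 6 dB → output overshoot 1 dB → GR 5 dB.
B: overshoot 41.4 dB → output overshoot 20.7 dB → GR 20.7 dB.
B applies 15.7 dB more gain reduction.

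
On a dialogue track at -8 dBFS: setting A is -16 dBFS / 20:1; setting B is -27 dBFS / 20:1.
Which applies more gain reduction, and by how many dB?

A: 8 dB over, compressed to 0.4 dB over, so 7.6 dB of GR.
B: 19 dB over, compressed to 0.95 dB over, so 18.05 dB of GR.
B applies 10.45 dB more gain reduction.

B, by 10.45 dB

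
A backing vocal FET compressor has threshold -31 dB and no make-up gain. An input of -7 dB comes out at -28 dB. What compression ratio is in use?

8:1

Input overshoot = -7 − (-31) = 24 dB; output overshoot = -28 − (-31) = 3 dB.
Ratio = 24 / 3 = 8.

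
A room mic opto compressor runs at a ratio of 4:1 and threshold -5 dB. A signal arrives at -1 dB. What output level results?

Overshoot: -1 − (-5) = 4 dB.
4:1 compression reduces that to 4/4 = 1 dB over.
Output = -5 + 1 = -4 dB.

-4 dB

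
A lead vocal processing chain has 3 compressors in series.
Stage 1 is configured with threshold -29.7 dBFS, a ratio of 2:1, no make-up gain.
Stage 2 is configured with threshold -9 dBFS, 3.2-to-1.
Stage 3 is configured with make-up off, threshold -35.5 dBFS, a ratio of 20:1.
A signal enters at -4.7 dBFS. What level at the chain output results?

-34.585 dBFS

Stage 1: -4.7 dBFS is 25 dB over -29.7 dBFS; at 2:1 that becomes 12.5 dB over, giving -17.2 dBFS.
Stage 2: below threshold (-17.2 ≤ -9); passes unchanged; output -17.2 dBFS.
Stage 3: -17.2 dBFS is 18.3 dB over -35.5 dBFS; at 20:1 that becomes 0.915 dB over, giving -34.585 dBFS.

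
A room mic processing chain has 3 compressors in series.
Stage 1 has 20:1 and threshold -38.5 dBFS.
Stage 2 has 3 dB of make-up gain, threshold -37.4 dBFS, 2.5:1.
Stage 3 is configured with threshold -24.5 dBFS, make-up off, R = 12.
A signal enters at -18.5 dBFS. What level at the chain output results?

-34.5 dBFS

Stage 1: -18.5 dBFS is 20 dB over -38.5 dBFS; at 20:1 that becomes 1 dB over, giving -37.5 dBFS.
Stage 2: below threshold (-37.5 ≤ -37.4); passes unchanged; make-up brings it to -34.5 dBFS.
Stage 3: below threshold (-34.5 ≤ -24.5); passes unchanged; output -34.5 dBFS.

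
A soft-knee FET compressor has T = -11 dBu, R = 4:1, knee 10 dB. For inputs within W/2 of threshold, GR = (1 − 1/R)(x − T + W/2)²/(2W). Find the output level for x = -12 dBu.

-12.6 dBu

x − T + W/2 = -12 − (-11) + 5 = 4.
GR = (1 − 1/4) × 4² / 20 = 0.75 × 16 / 20 = 0.6 dB.
Output = -12 − 0.6 = -12.6 dBu.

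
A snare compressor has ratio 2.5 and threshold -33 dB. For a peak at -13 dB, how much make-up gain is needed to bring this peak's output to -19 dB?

Without make-up, output = threshold + overshoot/2.5 = -33 + 8 = -25 dB.
Gap to target: 6 dB.

6 dB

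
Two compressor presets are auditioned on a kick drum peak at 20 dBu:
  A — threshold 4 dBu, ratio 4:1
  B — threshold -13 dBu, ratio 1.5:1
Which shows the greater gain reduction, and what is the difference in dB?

A, by 1 dB

A: overshoot 16 dB → output overshoot 4 dB → GR 12 dB.
B: overshoot 33 dB → output overshoot 22 dB → GR 11 dB.
Difference: 1 dB in favour of A.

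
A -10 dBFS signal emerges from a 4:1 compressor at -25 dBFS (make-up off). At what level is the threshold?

Let T be the threshold. Output overshoot = (input overshoot)/R, so -25 − T = (-10 − T)/4.
4·(-25 − T) = -10 − T → 3·T = -100 − (-10) = -90.
T = -90/3 = -30 dBFS.

-30 dBFS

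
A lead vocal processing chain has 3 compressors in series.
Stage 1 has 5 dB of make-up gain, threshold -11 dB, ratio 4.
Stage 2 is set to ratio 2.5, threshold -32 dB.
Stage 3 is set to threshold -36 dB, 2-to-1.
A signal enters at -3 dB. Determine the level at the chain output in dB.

Stage 1: -3 dB is 8 dB over -11 dB; at 4:1 that becomes 2 dB over, giving -9 dB; +5 dB make-up → -4 dB.
Stage 2: 28 dB above -32 dB, reduced 2.5:1 to 11.2 dB above → -20.8 dB.
Stage 3: overshoot 15.2 dB → 15.2/2 = 7.6 dB → -28.4 dB.

-28.4 dB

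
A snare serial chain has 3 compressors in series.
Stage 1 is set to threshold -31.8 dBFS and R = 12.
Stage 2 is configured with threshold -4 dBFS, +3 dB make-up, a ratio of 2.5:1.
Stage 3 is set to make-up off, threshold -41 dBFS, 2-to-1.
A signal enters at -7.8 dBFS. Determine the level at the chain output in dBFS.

Stage 1: 24 dB above -31.8 dBFS, reduced 12:1 to 2 dB above → -29.8 dBFS.
Stage 2: -29.8 dBFS is at or below the -4 dBFS threshold — no compression; make-up brings it to -26.8 dBFS.
Stage 3: overshoot 14.2 dB → 14.2/2 = 7.1 dB → -33.9 dBFS.

-33.9 dBFS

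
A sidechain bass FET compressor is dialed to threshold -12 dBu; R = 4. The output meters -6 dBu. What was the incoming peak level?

That's 6 dB above the -12 dBu threshold.
Before 4:1 compression the overshoot was 6 × 4 = 24 dB, so input = -12 + 24 = 12 dBu.

12 dBu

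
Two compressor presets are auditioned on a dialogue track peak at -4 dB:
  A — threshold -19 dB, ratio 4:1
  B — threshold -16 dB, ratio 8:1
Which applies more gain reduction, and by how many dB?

A, by 0.75 dB

A: 15 dB over, compressed to 3.75 dB over, so 11.25 dB of GR.
B: 12 dB over, compressed to 1.5 dB over, so 10.5 dB of GR.
A reduces 0.75 dB more.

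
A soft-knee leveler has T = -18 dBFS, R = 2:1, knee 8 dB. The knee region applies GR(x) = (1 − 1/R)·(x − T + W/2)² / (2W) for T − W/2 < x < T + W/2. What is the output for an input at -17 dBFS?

-17.78125 dBFS

x − T + W/2 = -17 − (-18) + 4 = 5.
GR = (1 − 1/2) × 5² / 16 = 0.5 × 25 / 16 = 0.78125 dB.
Output = -17 − 0.78125 = -17.78125 dBFS.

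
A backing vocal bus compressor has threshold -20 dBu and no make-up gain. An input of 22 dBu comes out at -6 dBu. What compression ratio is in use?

Input overshoot = 22 − (-20) = 42 dB; output overshoot = -6 − (-20) = 14 dB.
Ratio = 42 / 14 = 3.

3:1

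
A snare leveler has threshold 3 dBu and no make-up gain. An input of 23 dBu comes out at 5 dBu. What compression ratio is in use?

Input overshoot = 23 − 3 = 20 dB; output overshoot = 5 − 3 = 2 dB.
Ratio = 20 / 2 = 10.

10:1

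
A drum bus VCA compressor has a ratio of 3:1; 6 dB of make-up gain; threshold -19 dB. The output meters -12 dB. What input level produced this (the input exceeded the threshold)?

Stripping the +6 dB make-up gives -18 dB at the gain stage.
That's 1 dB above the -19 dB threshold.
Undo the ratio: input overshoot = 1 × 3 = 3 dB, giving input = -16 dB.

-16 dB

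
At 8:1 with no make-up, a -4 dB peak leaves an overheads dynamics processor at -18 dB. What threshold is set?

-20 dB

Gain reduction = -4 − (-18) = 14 dB; output overshoot = GR / (R − 1) = 14 / 7 = 2 dB.
Threshold = output − output overshoot = -18 − 2 = -20 dB.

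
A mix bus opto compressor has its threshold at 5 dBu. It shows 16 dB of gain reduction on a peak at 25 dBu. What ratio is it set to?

5:1

Input overshoot = 25 − 5 = 20 dB.
Output overshoot = 20 − 16 = 4 dB.
Ratio = input overshoot / output overshoot = 20 / 4 = 5.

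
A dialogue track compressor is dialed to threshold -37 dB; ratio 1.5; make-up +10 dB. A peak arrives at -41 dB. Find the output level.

-31 dB

-41 dB is 4 dB below the -37 dB threshold, so no gain reduction is applied.
Make-up gain adds 10 dB: -41 + 10 = -31 dB.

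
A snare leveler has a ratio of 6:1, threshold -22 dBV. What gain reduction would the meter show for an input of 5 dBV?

Overshoot = 5 − (-22) = 27 dB.
After 6:1 compression the overshoot becomes 27/6 = 4.5 dB.
Gain reduction = 27 − 4.5 = 22.5 dB.

22.5 dB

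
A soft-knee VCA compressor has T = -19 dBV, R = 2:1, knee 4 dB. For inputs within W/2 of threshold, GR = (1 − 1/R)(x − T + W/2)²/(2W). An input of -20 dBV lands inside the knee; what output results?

-20.0625 dBV

x − T + W/2 = -20 − (-19) + 2 = 1.
GR = (1 − 1/2) × 1² / 8 = 0.5 × 1 / 8 = 0.0625 dB.
Output = -20 − 0.0625 = -20.0625 dBV.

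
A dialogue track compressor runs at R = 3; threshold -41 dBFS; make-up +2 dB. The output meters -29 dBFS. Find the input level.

-11 dBFS

Stripping the +2 dB make-up gives -31 dBFS at the gain stage.
Post-compression overshoot = -31 − (-41) = 10 dB.
Input overshoot = R × output overshoot = 30 dB → input = -41 + 30 = -11 dBFS.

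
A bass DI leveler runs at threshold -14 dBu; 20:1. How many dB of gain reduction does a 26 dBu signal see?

38 dB

26 dBu exceeds the threshold by 40 dB.
At 20:1, output sits 40/20 = 2 dB above threshold.
Gain reduction = 40 − 2 = 38 dB.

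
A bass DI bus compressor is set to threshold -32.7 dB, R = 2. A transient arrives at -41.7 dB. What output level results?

-41.7 dB

-41.7 dB is 9 dB below the -32.7 dB threshold, so no gain reduction is applied.
Output = input = -41.7 dB.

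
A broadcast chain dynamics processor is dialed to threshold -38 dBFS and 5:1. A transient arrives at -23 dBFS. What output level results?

-35 dBFS

The input is 15 dB above the -38 dBFS threshold.
At 5:1 the overshoot is divided by 5, leaving 3 dB above threshold.
So the level is -38 + 3 = -35 dBFS.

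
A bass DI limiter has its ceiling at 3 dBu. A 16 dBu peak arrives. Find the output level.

3 dBu

At ∞:1, everything above 3 dBu is held at the ceiling.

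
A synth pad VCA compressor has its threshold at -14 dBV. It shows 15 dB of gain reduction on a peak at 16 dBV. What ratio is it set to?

2:1

Input overshoot = 16 − (-14) = 30 dB.
Output overshoot = 30 − 15 = 15 dB.
Ratio = input overshoot / output overshoot = 30 / 15 = 2.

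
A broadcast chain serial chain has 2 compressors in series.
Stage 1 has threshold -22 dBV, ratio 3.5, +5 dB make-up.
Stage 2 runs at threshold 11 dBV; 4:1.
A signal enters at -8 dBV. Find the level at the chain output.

-13 dBV

Stage 1: overshoot 14 dB → 14/3.5 = 4 dB → -18 dBV; +5 dB make-up → -13 dBV.
Stage 2: below threshold (-13 ≤ 11); passes unchanged; output -13 dBV.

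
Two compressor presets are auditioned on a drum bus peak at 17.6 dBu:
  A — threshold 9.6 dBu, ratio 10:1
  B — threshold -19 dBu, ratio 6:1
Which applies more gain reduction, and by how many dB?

B, by 23.3 dB

A: overshoot 8 dB → output overshoot 0.8 dB → GR 7.2 dB.
B: overshoot 36.6 dB → output overshoot 6.1 dB → GR 30.5 dB.
B applies 23.3 dB more gain reduction.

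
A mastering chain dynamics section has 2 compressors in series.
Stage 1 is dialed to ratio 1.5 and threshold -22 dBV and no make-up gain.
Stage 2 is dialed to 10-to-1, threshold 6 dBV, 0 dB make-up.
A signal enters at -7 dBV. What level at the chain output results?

Stage 1: overshoot 15 dB → 15/1.5 = 10 dB → -12 dBV.
Stage 2: -12 dBV ≤ 6 dBV, so stage 2 doesn't engage; output -12 dBV.

-12 dBV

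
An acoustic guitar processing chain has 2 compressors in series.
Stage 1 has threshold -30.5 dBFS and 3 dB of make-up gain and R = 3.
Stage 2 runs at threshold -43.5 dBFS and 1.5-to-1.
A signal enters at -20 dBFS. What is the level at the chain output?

-30.5 dBFS

Stage 1: overshoot 10.5 dB → 10.5/3 = 3.5 dB → -27 dBFS; +3 dB make-up → -24 dBFS.
Stage 2: overshoot 19.5 dB → 19.5/1.5 = 13 dB → -30.5 dBFS.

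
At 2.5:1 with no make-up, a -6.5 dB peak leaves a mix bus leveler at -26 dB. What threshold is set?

Let T be the threshold. Output overshoot = (input overshoot)/R, so -26 − T = (-6.5 − T)/2.5.
2.5·(-26 − T) = -6.5 − T → 1.5·T = -65 − (-6.5) = -58.5.
T = -58.5/1.5 = -39 dB.

-39 dB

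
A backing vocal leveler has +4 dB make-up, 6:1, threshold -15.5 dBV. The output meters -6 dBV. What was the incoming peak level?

17.5 dBV

Before make-up, the level was -6 − 4 = -10 dBV.
The compressed level sits -10 − (-15.5) = 5.5 dB over threshold.
Before 6:1 compression the overshoot was 5.5 × 6 = 33 dB, so input = -15.5 + 33 = 17.5 dBV.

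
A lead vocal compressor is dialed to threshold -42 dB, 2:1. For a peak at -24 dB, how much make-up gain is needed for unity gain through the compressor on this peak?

9 dB

The peak compresses to -42 + 18/2 = -33 dB.
To reach -24 dB requires -24 − (-33) = 9 dB of make-up.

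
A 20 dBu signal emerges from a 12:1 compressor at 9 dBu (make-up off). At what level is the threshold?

8 dBu

Gain reduction = 20 − 9 = 11 dB; output overshoot = GR / (R − 1) = 11 / 11 = 1 dB.
Threshold = output − output overshoot = 9 − 1 = 8 dBu.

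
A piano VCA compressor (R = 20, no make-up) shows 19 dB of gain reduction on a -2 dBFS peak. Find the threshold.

-22 dBFS

Let T be the threshold. Output overshoot = (input overshoot)/R, so -21 − T = (-2 − T)/20.
20·(-21 − T) = -2 − T → 19·T = -420 − (-2) = -418.
T = -418/19 = -22 dBFS.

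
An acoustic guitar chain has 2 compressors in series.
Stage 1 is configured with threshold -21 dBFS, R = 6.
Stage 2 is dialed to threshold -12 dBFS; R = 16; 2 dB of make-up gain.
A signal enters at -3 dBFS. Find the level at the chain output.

-16 dBFS

Stage 1: -3 dBFS is 18 dB over -21 dBFS; at 6:1 that becomes 3 dB over, giving -18 dBFS.
Stage 2: -18 dBFS ≤ -12 dBFS, so stage 2 doesn't engage; make-up brings it to -16 dBFS.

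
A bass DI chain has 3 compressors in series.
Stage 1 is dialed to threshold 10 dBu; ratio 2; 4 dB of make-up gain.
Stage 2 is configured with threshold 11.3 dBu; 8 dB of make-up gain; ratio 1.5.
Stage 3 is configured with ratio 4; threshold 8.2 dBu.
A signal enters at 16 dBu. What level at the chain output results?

Stage 1: overshoot 6 dB → 6/2 = 3 dB → 13 dBu; +4 dB make-up → 17 dBu.
Stage 2: 17 dBu is 5.7 dB over 11.3 dBu; at 1.5:1 that becomes 3.8 dB over, giving 15.1 dBu; +8 dB make-up → 23.1 dBu.
Stage 3: 14.9 dB above 8.2 dBu, reduced 4:1 to 3.725 dB above → 11.925 dBu.

11.925 dBu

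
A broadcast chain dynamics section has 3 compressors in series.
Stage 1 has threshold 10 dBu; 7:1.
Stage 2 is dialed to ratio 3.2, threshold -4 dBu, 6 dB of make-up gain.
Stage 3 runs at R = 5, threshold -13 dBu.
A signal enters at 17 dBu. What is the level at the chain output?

-9.0625 dBu

Stage 1: 17 dBu is 7 dB over 10 dBu; at 7:1 that becomes 1 dB over, giving 11 dBu.
Stage 2: overshoot 15 dB → 15/3.2 = 4.6875 dB → 0.6875 dBu; +6 dB make-up → 6.6875 dBu.
Stage 3: overshoot 19.6875 dB → 19.6875/5 = 3.9375 dB → -9.0625 dBu.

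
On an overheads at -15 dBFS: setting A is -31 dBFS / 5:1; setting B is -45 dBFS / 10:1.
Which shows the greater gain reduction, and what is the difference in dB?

A: GR = 16 − 16/5 = 12.8 dB.
B: GR = 30 − 30/10 = 27 dB.
B applies 14.2 dB more gain reduction.

B, by 14.2 dB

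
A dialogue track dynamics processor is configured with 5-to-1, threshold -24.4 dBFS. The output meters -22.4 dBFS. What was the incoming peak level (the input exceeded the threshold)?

That's 2 dB above the -24.4 dBFS threshold.
Before 5:1 compression the overshoot was 2 × 5 = 10 dB, so input = -24.4 + 10 = -14.4 dBFS.

-14.4 dBFS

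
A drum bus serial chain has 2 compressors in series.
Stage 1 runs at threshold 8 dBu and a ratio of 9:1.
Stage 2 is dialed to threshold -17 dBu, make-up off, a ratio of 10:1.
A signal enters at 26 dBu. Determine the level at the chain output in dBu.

-14.3 dBu

Stage 1: overshoot 18 dB → 18/9 = 2 dB → 10 dBu.
Stage 2: 10 dBu is 27 dB over -17 dBu; at 10:1 that becomes 2.7 dB over, giving -14.3 dBu.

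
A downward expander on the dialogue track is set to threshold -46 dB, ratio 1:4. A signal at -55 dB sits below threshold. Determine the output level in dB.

Below threshold, a 1:4 expander applies gain = (4−1)×(T − x) of attenuation.
(4−1) × 9 = 27 dB, so output = -55 − 27 = -82 dB.

-82 dB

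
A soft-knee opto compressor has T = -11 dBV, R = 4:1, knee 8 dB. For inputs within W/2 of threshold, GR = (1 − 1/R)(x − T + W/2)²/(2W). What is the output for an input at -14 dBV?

x − T + W/2 = -14 − (-11) + 4 = 1.
GR = (1 − 1/4) × 1² / 16 = 0.75 × 1 / 16 = 0.046875 dB.
Output = -14 − 0.046875 = -14.046875 dBV.

-14.046875 dBV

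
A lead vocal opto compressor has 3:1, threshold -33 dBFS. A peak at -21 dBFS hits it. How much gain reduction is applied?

8 dB

The signal is 12 dB above threshold.
A 3:1 ratio leaves 4 dB of that excess.
Gain reduction = 12 − 4 = 8 dB.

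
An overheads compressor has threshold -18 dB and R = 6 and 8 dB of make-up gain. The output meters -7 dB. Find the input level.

0 dB

Remove make-up: -7 − 8 = -15 dB.
Post-compression overshoot = -15 − (-18) = 3 dB.
Input overshoot = R × output overshoot = 18 dB → input = -18 + 18 = 0 dB.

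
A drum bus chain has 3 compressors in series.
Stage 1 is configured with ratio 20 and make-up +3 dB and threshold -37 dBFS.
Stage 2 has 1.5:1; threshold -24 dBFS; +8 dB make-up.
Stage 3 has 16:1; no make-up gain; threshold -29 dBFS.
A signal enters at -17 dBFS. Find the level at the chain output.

Stage 1: -17 dBFS is 20 dB over -37 dBFS; at 20:1 that becomes 1 dB over, giving -36 dBFS; +3 dB make-up → -33 dBFS.
Stage 2: -33 dBFS is at or below the -24 dBFS threshold — no compression; make-up brings it to -25 dBFS.
Stage 3: 4 dB above -29 dBFS, reduced 16:1 to 0.25 dB above → -28.75 dBFS.

-28.75 dBFS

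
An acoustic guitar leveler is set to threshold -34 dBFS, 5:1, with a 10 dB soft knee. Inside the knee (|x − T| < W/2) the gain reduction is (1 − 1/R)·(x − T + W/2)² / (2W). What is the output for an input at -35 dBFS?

x − T + W/2 = -35 − (-34) + 5 = 4.
GR = (1 − 1/5) × 4² / 20 = 0.8 × 16 / 20 = 0.64 dB.
Output = -35 − 0.64 = -35.64 dBFS.

-35.64 dBFS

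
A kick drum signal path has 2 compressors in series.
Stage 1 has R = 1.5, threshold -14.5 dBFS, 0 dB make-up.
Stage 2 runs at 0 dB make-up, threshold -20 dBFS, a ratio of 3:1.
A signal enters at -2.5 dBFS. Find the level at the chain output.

-15.5 dBFS

Stage 1: -2.5 dBFS is 12 dB over -14.5 dBFS; at 1.5:1 that becomes 8 dB over, giving -6.5 dBFS.
Stage 2: -6.5 dBFS is 13.5 dB over -20 dBFS; at 3:1 that becomes 4.5 dB over, giving -15.5 dBFS.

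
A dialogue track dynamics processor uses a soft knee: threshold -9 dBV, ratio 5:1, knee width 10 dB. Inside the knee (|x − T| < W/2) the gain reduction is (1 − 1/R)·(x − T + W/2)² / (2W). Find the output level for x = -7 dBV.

-8.96 dBV

x − T + W/2 = -7 − (-9) + 5 = 7.
GR = (1 − 1/5) × 7² / 20 = 0.8 × 49 / 20 = 1.96 dB.
Output = -7 − 1.96 = -8.96 dBV.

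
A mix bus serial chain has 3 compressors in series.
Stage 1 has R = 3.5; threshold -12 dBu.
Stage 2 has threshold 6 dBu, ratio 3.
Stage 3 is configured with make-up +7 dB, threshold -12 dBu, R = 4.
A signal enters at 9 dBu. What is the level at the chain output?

-3.5 dBu

Stage 1: 21 dB above -12 dBu, reduced 3.5:1 to 6 dB above → -6 dBu.
Stage 2: below threshold (-6 ≤ 6); passes unchanged; output -6 dBu.
Stage 3: overshoot 6 dB → 6/4 = 1.5 dB → -10.5 dBu; +7 dB make-up → -3.5 dBu.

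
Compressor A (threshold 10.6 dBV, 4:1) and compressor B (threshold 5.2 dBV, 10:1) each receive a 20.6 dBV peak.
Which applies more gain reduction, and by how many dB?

A: overshoot 10 dB → output overshoot 2.5 dB → GR 7.5 dB.
B: overshoot 15.4 dB → output overshoot 1.54 dB → GR 13.86 dB.
B applies 6.36 dB more gain reduction.

B, by 6.36 dB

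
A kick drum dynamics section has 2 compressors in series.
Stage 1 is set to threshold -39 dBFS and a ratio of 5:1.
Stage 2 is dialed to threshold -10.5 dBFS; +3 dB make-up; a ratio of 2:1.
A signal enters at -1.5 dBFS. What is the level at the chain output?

Stage 1: overshoot 37.5 dB → 37.5/5 = 7.5 dB → -31.5 dBFS.
Stage 2: -31.5 dBFS is at or below the -10.5 dBFS threshold — no compression; make-up brings it to -28.5 dBFS.

-28.5 dBFS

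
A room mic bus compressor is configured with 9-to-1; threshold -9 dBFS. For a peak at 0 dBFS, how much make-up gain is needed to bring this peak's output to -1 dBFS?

Without make-up, output = threshold + overshoot/9 = -9 + 1 = -8 dBFS.
Gap to target: 7 dB.

7 dB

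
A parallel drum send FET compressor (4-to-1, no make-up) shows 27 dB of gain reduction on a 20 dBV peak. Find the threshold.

Input is 36 dB above T (since output overshoot × R = input overshoot: (-7 − T)·4 = 20 − T gives T = -16 dBV).
Check: -16 + (20 − (-16))/4 = -16 + 9 = -7 dBV. ✓

-16 dBV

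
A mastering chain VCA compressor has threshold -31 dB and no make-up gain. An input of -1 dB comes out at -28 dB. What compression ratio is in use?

Input overshoot = -1 − (-31) = 30 dB; output overshoot = -28 − (-31) = 3 dB.
Ratio = 30 / 3 = 10.

10:1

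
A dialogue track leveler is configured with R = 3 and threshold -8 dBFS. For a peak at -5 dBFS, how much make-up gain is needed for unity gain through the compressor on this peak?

Overshoot 3 dB → 3/3 = 1 dB after compression, so the compressed level is -8 + 1 = -7 dBFS.
Make-up = target − compressed = -5 − (-7) = 2 dB.

2 dB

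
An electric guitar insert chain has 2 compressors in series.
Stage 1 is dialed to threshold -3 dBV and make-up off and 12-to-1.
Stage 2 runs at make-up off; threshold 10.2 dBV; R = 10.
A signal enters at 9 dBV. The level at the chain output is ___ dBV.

Stage 1: overshoot 12 dB → 12/12 = 1 dB → -2 dBV.
Stage 2: below threshold (-2 ≤ 10.2); passes unchanged; output -2 dBV.

-2 dBV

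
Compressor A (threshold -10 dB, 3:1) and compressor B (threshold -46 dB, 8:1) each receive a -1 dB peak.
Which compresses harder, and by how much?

B, by 33.375 dB

A: GR = 9 − 9/3 = 6 dB.
B: GR = 45 − 45/8 = 39.375 dB.
B reduces 33.375 dB more.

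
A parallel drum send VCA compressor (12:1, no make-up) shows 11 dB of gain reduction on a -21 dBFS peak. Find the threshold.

-33 dBFS

Let T be the threshold. Output overshoot = (input overshoot)/R, so -32 − T = (-21 − T)/12.
12·(-32 − T) = -21 − T → 11·T = -384 − (-21) = -363.
T = -363/11 = -33 dBFS.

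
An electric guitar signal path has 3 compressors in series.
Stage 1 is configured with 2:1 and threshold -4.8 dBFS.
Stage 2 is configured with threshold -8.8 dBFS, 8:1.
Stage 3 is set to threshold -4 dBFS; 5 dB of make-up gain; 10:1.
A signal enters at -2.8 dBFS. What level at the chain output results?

-3.175 dBFS

Stage 1: overshoot 2 dB → 2/2 = 1 dB → -3.8 dBFS.
Stage 2: 5 dB above -8.8 dBFS, reduced 8:1 to 0.625 dB above → -8.175 dBFS.
Stage 3: -8.175 dBFS ≤ -4 dBFS, so stage 3 doesn't engage; make-up brings it to -3.175 dBFS.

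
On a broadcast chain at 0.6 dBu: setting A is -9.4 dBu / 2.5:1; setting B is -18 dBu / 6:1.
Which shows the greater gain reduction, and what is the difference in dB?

A: overshoot 10 dB → output overshoot 4 dB → GR 6 dB.
B: overshoot 18.6 dB → output overshoot 3.1 dB → GR 15.5 dB.
Difference: 9.5 dB in favour of B.

B, by 9.5 dB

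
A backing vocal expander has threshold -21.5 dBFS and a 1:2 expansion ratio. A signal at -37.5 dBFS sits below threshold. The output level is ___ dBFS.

-53.5 dBFS

Below threshold, a 1:2 expander applies gain = (2−1)×(T − x) of attenuation.
(2−1) × 16 = 16 dB, so output = -37.5 − 16 = -53.5 dBFS.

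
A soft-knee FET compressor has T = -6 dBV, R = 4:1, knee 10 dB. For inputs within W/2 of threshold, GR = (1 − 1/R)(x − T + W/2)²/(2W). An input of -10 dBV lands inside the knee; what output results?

-10.0375 dBV

x − T + W/2 = -10 − (-6) + 5 = 1.
GR = (1 − 1/4) × 1² / 20 = 0.75 × 1 / 20 = 0.0375 dB.
Output = -10 − 0.0375 = -10.0375 dBV.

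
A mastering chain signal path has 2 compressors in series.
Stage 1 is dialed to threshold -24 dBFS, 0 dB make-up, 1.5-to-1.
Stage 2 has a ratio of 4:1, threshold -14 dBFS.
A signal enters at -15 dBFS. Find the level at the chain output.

Stage 1: overshoot 9 dB → 9/1.5 = 6 dB → -18 dBFS.
Stage 2: below threshold (-18 ≤ -14); passes unchanged; output -18 dBFS.

-18 dBFS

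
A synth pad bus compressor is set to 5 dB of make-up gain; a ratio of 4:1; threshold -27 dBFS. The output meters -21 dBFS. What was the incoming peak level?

-23 dBFS

Stripping the +5 dB make-up gives -26 dBFS at the gain stage.
That's 1 dB above the -27 dBFS threshold.
Input overshoot = R × output overshoot = 4 dB → input = -27 + 4 = -23 dBFS.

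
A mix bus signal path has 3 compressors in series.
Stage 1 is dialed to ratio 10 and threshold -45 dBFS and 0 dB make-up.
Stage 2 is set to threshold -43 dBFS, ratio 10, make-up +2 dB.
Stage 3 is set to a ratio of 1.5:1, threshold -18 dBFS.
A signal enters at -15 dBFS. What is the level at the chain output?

Stage 1: -15 dBFS is 30 dB over -45 dBFS; at 10:1 that becomes 3 dB over, giving -42 dBFS.
Stage 2: 1 dB above -43 dBFS, reduced 10:1 to 0.1 dB above → -42.9 dBFS; +2 dB make-up → -40.9 dBFS.
Stage 3: -40.9 dBFS is at or below the -18 dBFS threshold — no compression; output -40.9 dBFS.

-40.9 dBFS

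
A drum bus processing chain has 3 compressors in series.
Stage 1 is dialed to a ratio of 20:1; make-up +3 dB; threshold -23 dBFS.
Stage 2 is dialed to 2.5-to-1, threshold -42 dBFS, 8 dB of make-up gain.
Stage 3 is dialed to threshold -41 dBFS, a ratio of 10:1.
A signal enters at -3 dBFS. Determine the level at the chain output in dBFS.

Stage 1: -3 dBFS is 20 dB over -23 dBFS; at 20:1 that becomes 1 dB over, giving -22 dBFS; +3 dB make-up → -19 dBFS.
Stage 2: overshoot 23 dB → 23/2.5 = 9.2 dB → -32.8 dBFS; +8 dB make-up → -24.8 dBFS.
Stage 3: -24.8 dBFS is 16.2 dB over -41 dBFS; at 10:1 that becomes 1.62 dB over, giving -39.38 dBFS.

-39.38 dBFS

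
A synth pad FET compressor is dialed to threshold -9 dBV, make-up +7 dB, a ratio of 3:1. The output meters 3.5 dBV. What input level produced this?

7.5 dBV

Before make-up, the level was 3.5 − 7 = -3.5 dBV.
The compressed level sits -3.5 − (-9) = 5.5 dB over threshold.
Before 3:1 compression the overshoot was 5.5 × 3 = 16.5 dB, so input = -9 + 16.5 = 7.5 dBV.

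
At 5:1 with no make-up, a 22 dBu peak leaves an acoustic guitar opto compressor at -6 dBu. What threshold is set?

-13 dBu

Let T be the threshold. Output overshoot = (input overshoot)/R, so -6 − T = (22 − T)/5.
5·(-6 − T) = 22 − T → 4·T = -30 − 22 = -52.
T = -52/4 = -13 dBu.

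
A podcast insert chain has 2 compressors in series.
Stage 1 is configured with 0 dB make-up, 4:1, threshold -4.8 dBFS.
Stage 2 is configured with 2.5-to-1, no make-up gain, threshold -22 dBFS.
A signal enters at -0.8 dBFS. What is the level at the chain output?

-14.72 dBFS

Stage 1: 4 dB above -4.8 dBFS, reduced 4:1 to 1 dB above → -3.8 dBFS.
Stage 2: -3.8 dBFS is 18.2 dB over -22 dBFS; at 2.5:1 that becomes 7.28 dB over, giving -14.72 dBFS.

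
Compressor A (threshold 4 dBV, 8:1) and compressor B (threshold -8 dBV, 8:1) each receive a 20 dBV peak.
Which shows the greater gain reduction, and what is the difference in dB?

A: 16 dB over, compressed to 2 dB over, so 14 dB of GR.
B: 28 dB over, compressed to 3.5 dB over, so 24.5 dB of GR.
B applies 10.5 dB more gain reduction.

B, by 10.5 dB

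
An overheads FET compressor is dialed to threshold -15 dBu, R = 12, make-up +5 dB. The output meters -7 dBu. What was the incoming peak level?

Stripping the +5 dB make-up gives -12 dBu at the gain stage.
Post-compression overshoot = -12 − (-15) = 3 dB.
Undo the ratio: input overshoot = 3 × 12 = 36 dB, giving input = 21 dBu.

21 dBu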